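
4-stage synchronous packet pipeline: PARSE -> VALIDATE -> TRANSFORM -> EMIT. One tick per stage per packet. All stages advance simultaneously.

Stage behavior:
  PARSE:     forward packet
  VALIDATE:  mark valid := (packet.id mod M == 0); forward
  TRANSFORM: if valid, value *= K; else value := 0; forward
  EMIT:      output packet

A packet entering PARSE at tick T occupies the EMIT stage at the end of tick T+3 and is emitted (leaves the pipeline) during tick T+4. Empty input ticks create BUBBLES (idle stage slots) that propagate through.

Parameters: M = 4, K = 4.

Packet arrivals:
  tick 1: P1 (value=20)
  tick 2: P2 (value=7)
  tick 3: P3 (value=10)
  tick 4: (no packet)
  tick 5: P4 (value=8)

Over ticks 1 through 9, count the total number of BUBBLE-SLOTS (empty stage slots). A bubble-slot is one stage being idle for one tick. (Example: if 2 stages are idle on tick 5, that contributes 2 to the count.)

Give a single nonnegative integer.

Tick 1: [PARSE:P1(v=20,ok=F), VALIDATE:-, TRANSFORM:-, EMIT:-] out:-; bubbles=3
Tick 2: [PARSE:P2(v=7,ok=F), VALIDATE:P1(v=20,ok=F), TRANSFORM:-, EMIT:-] out:-; bubbles=2
Tick 3: [PARSE:P3(v=10,ok=F), VALIDATE:P2(v=7,ok=F), TRANSFORM:P1(v=0,ok=F), EMIT:-] out:-; bubbles=1
Tick 4: [PARSE:-, VALIDATE:P3(v=10,ok=F), TRANSFORM:P2(v=0,ok=F), EMIT:P1(v=0,ok=F)] out:-; bubbles=1
Tick 5: [PARSE:P4(v=8,ok=F), VALIDATE:-, TRANSFORM:P3(v=0,ok=F), EMIT:P2(v=0,ok=F)] out:P1(v=0); bubbles=1
Tick 6: [PARSE:-, VALIDATE:P4(v=8,ok=T), TRANSFORM:-, EMIT:P3(v=0,ok=F)] out:P2(v=0); bubbles=2
Tick 7: [PARSE:-, VALIDATE:-, TRANSFORM:P4(v=32,ok=T), EMIT:-] out:P3(v=0); bubbles=3
Tick 8: [PARSE:-, VALIDATE:-, TRANSFORM:-, EMIT:P4(v=32,ok=T)] out:-; bubbles=3
Tick 9: [PARSE:-, VALIDATE:-, TRANSFORM:-, EMIT:-] out:P4(v=32); bubbles=4
Total bubble-slots: 20

Answer: 20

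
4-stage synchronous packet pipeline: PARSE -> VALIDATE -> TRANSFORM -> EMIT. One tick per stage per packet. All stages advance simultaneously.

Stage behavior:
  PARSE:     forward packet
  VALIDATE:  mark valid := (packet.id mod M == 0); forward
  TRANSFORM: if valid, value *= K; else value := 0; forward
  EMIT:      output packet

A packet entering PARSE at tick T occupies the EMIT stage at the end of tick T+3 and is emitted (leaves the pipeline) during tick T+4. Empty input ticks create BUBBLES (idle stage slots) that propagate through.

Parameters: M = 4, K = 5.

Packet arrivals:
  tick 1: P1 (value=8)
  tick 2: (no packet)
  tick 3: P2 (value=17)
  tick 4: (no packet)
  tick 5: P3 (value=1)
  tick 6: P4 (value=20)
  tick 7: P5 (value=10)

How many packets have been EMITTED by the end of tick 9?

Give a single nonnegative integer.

Tick 1: [PARSE:P1(v=8,ok=F), VALIDATE:-, TRANSFORM:-, EMIT:-] out:-; in:P1
Tick 2: [PARSE:-, VALIDATE:P1(v=8,ok=F), TRANSFORM:-, EMIT:-] out:-; in:-
Tick 3: [PARSE:P2(v=17,ok=F), VALIDATE:-, TRANSFORM:P1(v=0,ok=F), EMIT:-] out:-; in:P2
Tick 4: [PARSE:-, VALIDATE:P2(v=17,ok=F), TRANSFORM:-, EMIT:P1(v=0,ok=F)] out:-; in:-
Tick 5: [PARSE:P3(v=1,ok=F), VALIDATE:-, TRANSFORM:P2(v=0,ok=F), EMIT:-] out:P1(v=0); in:P3
Tick 6: [PARSE:P4(v=20,ok=F), VALIDATE:P3(v=1,ok=F), TRANSFORM:-, EMIT:P2(v=0,ok=F)] out:-; in:P4
Tick 7: [PARSE:P5(v=10,ok=F), VALIDATE:P4(v=20,ok=T), TRANSFORM:P3(v=0,ok=F), EMIT:-] out:P2(v=0); in:P5
Tick 8: [PARSE:-, VALIDATE:P5(v=10,ok=F), TRANSFORM:P4(v=100,ok=T), EMIT:P3(v=0,ok=F)] out:-; in:-
Tick 9: [PARSE:-, VALIDATE:-, TRANSFORM:P5(v=0,ok=F), EMIT:P4(v=100,ok=T)] out:P3(v=0); in:-
Emitted by tick 9: ['P1', 'P2', 'P3']

Answer: 3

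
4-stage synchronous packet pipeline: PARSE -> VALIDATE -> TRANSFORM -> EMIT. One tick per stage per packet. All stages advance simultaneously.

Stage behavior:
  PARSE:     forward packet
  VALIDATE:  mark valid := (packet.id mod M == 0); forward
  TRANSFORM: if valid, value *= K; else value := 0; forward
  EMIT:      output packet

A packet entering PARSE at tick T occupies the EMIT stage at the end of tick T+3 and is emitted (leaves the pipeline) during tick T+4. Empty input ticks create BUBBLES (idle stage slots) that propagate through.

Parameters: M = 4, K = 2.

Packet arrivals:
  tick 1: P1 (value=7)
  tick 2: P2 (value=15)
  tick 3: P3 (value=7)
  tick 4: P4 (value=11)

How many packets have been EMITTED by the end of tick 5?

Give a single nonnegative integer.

Tick 1: [PARSE:P1(v=7,ok=F), VALIDATE:-, TRANSFORM:-, EMIT:-] out:-; in:P1
Tick 2: [PARSE:P2(v=15,ok=F), VALIDATE:P1(v=7,ok=F), TRANSFORM:-, EMIT:-] out:-; in:P2
Tick 3: [PARSE:P3(v=7,ok=F), VALIDATE:P2(v=15,ok=F), TRANSFORM:P1(v=0,ok=F), EMIT:-] out:-; in:P3
Tick 4: [PARSE:P4(v=11,ok=F), VALIDATE:P3(v=7,ok=F), TRANSFORM:P2(v=0,ok=F), EMIT:P1(v=0,ok=F)] out:-; in:P4
Tick 5: [PARSE:-, VALIDATE:P4(v=11,ok=T), TRANSFORM:P3(v=0,ok=F), EMIT:P2(v=0,ok=F)] out:P1(v=0); in:-
Emitted by tick 5: ['P1']

Answer: 1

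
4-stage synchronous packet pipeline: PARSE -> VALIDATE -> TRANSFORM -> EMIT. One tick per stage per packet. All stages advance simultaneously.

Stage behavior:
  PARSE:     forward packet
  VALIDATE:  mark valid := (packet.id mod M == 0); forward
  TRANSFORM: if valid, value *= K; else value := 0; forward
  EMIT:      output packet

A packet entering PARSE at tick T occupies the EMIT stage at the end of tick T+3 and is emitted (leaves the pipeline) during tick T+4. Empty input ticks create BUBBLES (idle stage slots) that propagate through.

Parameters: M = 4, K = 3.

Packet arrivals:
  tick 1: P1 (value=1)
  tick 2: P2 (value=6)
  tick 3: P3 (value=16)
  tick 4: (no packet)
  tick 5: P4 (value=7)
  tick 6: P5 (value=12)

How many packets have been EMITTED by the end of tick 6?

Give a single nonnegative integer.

Answer: 2

Derivation:
Tick 1: [PARSE:P1(v=1,ok=F), VALIDATE:-, TRANSFORM:-, EMIT:-] out:-; in:P1
Tick 2: [PARSE:P2(v=6,ok=F), VALIDATE:P1(v=1,ok=F), TRANSFORM:-, EMIT:-] out:-; in:P2
Tick 3: [PARSE:P3(v=16,ok=F), VALIDATE:P2(v=6,ok=F), TRANSFORM:P1(v=0,ok=F), EMIT:-] out:-; in:P3
Tick 4: [PARSE:-, VALIDATE:P3(v=16,ok=F), TRANSFORM:P2(v=0,ok=F), EMIT:P1(v=0,ok=F)] out:-; in:-
Tick 5: [PARSE:P4(v=7,ok=F), VALIDATE:-, TRANSFORM:P3(v=0,ok=F), EMIT:P2(v=0,ok=F)] out:P1(v=0); in:P4
Tick 6: [PARSE:P5(v=12,ok=F), VALIDATE:P4(v=7,ok=T), TRANSFORM:-, EMIT:P3(v=0,ok=F)] out:P2(v=0); in:P5
Emitted by tick 6: ['P1', 'P2']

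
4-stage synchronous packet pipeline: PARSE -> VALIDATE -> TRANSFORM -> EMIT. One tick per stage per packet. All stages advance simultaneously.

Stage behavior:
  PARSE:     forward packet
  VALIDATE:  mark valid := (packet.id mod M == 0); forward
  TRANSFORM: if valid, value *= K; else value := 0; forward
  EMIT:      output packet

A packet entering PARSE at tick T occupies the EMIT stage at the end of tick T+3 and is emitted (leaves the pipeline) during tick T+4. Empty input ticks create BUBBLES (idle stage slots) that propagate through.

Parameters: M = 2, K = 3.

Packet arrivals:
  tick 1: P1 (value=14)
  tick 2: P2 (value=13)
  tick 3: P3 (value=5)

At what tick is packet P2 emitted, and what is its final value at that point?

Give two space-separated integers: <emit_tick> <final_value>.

Tick 1: [PARSE:P1(v=14,ok=F), VALIDATE:-, TRANSFORM:-, EMIT:-] out:-; in:P1
Tick 2: [PARSE:P2(v=13,ok=F), VALIDATE:P1(v=14,ok=F), TRANSFORM:-, EMIT:-] out:-; in:P2
Tick 3: [PARSE:P3(v=5,ok=F), VALIDATE:P2(v=13,ok=T), TRANSFORM:P1(v=0,ok=F), EMIT:-] out:-; in:P3
Tick 4: [PARSE:-, VALIDATE:P3(v=5,ok=F), TRANSFORM:P2(v=39,ok=T), EMIT:P1(v=0,ok=F)] out:-; in:-
Tick 5: [PARSE:-, VALIDATE:-, TRANSFORM:P3(v=0,ok=F), EMIT:P2(v=39,ok=T)] out:P1(v=0); in:-
Tick 6: [PARSE:-, VALIDATE:-, TRANSFORM:-, EMIT:P3(v=0,ok=F)] out:P2(v=39); in:-
Tick 7: [PARSE:-, VALIDATE:-, TRANSFORM:-, EMIT:-] out:P3(v=0); in:-
P2: arrives tick 2, valid=True (id=2, id%2=0), emit tick 6, final value 39

Answer: 6 39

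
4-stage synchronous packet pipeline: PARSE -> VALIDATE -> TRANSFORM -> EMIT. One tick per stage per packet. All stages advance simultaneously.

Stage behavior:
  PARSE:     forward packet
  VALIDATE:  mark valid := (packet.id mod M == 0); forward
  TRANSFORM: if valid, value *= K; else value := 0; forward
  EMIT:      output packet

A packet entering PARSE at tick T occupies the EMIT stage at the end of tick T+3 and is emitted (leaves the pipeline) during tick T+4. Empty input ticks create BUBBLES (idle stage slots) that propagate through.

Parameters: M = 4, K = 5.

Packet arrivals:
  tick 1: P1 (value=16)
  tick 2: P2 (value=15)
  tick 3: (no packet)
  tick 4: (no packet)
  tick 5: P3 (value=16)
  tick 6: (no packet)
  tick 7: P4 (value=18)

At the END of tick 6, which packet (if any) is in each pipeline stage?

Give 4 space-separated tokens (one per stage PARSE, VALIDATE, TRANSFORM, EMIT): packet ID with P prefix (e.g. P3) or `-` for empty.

Answer: - P3 - -

Derivation:
Tick 1: [PARSE:P1(v=16,ok=F), VALIDATE:-, TRANSFORM:-, EMIT:-] out:-; in:P1
Tick 2: [PARSE:P2(v=15,ok=F), VALIDATE:P1(v=16,ok=F), TRANSFORM:-, EMIT:-] out:-; in:P2
Tick 3: [PARSE:-, VALIDATE:P2(v=15,ok=F), TRANSFORM:P1(v=0,ok=F), EMIT:-] out:-; in:-
Tick 4: [PARSE:-, VALIDATE:-, TRANSFORM:P2(v=0,ok=F), EMIT:P1(v=0,ok=F)] out:-; in:-
Tick 5: [PARSE:P3(v=16,ok=F), VALIDATE:-, TRANSFORM:-, EMIT:P2(v=0,ok=F)] out:P1(v=0); in:P3
Tick 6: [PARSE:-, VALIDATE:P3(v=16,ok=F), TRANSFORM:-, EMIT:-] out:P2(v=0); in:-
At end of tick 6: ['-', 'P3', '-', '-']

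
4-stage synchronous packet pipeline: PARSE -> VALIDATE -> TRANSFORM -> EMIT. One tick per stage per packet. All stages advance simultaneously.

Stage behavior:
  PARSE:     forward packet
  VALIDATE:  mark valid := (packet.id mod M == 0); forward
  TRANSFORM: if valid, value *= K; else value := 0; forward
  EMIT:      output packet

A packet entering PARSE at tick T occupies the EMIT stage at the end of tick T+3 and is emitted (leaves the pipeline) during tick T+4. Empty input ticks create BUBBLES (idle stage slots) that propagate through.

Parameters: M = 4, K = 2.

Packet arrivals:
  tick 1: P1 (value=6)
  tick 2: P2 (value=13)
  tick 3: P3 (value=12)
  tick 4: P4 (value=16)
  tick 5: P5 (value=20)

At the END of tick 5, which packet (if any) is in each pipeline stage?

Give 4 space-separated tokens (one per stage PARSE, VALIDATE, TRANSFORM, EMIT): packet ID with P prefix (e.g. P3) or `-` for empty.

Tick 1: [PARSE:P1(v=6,ok=F), VALIDATE:-, TRANSFORM:-, EMIT:-] out:-; in:P1
Tick 2: [PARSE:P2(v=13,ok=F), VALIDATE:P1(v=6,ok=F), TRANSFORM:-, EMIT:-] out:-; in:P2
Tick 3: [PARSE:P3(v=12,ok=F), VALIDATE:P2(v=13,ok=F), TRANSFORM:P1(v=0,ok=F), EMIT:-] out:-; in:P3
Tick 4: [PARSE:P4(v=16,ok=F), VALIDATE:P3(v=12,ok=F), TRANSFORM:P2(v=0,ok=F), EMIT:P1(v=0,ok=F)] out:-; in:P4
Tick 5: [PARSE:P5(v=20,ok=F), VALIDATE:P4(v=16,ok=T), TRANSFORM:P3(v=0,ok=F), EMIT:P2(v=0,ok=F)] out:P1(v=0); in:P5
At end of tick 5: ['P5', 'P4', 'P3', 'P2']

Answer: P5 P4 P3 P2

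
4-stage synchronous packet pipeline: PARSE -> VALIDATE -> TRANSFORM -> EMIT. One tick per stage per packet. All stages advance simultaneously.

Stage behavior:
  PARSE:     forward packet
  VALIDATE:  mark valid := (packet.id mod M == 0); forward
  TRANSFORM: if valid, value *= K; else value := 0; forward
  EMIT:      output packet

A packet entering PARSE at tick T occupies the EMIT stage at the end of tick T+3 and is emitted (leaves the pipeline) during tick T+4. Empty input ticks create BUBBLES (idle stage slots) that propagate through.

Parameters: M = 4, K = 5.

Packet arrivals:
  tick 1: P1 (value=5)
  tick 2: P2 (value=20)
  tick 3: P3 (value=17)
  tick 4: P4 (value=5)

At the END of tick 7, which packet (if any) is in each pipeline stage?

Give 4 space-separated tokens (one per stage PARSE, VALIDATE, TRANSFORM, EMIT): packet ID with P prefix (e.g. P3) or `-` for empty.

Tick 1: [PARSE:P1(v=5,ok=F), VALIDATE:-, TRANSFORM:-, EMIT:-] out:-; in:P1
Tick 2: [PARSE:P2(v=20,ok=F), VALIDATE:P1(v=5,ok=F), TRANSFORM:-, EMIT:-] out:-; in:P2
Tick 3: [PARSE:P3(v=17,ok=F), VALIDATE:P2(v=20,ok=F), TRANSFORM:P1(v=0,ok=F), EMIT:-] out:-; in:P3
Tick 4: [PARSE:P4(v=5,ok=F), VALIDATE:P3(v=17,ok=F), TRANSFORM:P2(v=0,ok=F), EMIT:P1(v=0,ok=F)] out:-; in:P4
Tick 5: [PARSE:-, VALIDATE:P4(v=5,ok=T), TRANSFORM:P3(v=0,ok=F), EMIT:P2(v=0,ok=F)] out:P1(v=0); in:-
Tick 6: [PARSE:-, VALIDATE:-, TRANSFORM:P4(v=25,ok=T), EMIT:P3(v=0,ok=F)] out:P2(v=0); in:-
Tick 7: [PARSE:-, VALIDATE:-, TRANSFORM:-, EMIT:P4(v=25,ok=T)] out:P3(v=0); in:-
At end of tick 7: ['-', '-', '-', 'P4']

Answer: - - - P4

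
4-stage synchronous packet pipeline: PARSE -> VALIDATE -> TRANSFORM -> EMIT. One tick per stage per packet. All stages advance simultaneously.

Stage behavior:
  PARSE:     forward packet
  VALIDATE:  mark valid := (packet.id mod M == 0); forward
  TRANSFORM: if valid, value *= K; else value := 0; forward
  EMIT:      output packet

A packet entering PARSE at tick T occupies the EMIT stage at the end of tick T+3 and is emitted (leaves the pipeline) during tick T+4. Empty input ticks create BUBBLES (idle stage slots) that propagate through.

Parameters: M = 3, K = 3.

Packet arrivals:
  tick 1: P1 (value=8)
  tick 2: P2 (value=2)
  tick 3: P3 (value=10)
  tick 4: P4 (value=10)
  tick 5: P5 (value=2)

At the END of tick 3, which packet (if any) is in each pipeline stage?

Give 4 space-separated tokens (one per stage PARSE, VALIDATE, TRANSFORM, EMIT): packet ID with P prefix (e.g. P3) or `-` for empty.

Tick 1: [PARSE:P1(v=8,ok=F), VALIDATE:-, TRANSFORM:-, EMIT:-] out:-; in:P1
Tick 2: [PARSE:P2(v=2,ok=F), VALIDATE:P1(v=8,ok=F), TRANSFORM:-, EMIT:-] out:-; in:P2
Tick 3: [PARSE:P3(v=10,ok=F), VALIDATE:P2(v=2,ok=F), TRANSFORM:P1(v=0,ok=F), EMIT:-] out:-; in:P3
At end of tick 3: ['P3', 'P2', 'P1', '-']

Answer: P3 P2 P1 -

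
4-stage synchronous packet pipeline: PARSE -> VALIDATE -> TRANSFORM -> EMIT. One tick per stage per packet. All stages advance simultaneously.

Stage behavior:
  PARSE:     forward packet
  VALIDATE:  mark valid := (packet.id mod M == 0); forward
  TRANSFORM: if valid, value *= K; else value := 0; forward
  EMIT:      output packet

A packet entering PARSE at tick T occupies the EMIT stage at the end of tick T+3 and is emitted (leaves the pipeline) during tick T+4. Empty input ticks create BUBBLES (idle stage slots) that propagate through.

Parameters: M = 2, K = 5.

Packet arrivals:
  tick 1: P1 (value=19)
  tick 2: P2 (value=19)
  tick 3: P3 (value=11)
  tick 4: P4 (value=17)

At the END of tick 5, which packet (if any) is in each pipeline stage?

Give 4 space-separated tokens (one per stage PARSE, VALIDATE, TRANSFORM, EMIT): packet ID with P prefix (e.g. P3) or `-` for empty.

Tick 1: [PARSE:P1(v=19,ok=F), VALIDATE:-, TRANSFORM:-, EMIT:-] out:-; in:P1
Tick 2: [PARSE:P2(v=19,ok=F), VALIDATE:P1(v=19,ok=F), TRANSFORM:-, EMIT:-] out:-; in:P2
Tick 3: [PARSE:P3(v=11,ok=F), VALIDATE:P2(v=19,ok=T), TRANSFORM:P1(v=0,ok=F), EMIT:-] out:-; in:P3
Tick 4: [PARSE:P4(v=17,ok=F), VALIDATE:P3(v=11,ok=F), TRANSFORM:P2(v=95,ok=T), EMIT:P1(v=0,ok=F)] out:-; in:P4
Tick 5: [PARSE:-, VALIDATE:P4(v=17,ok=T), TRANSFORM:P3(v=0,ok=F), EMIT:P2(v=95,ok=T)] out:P1(v=0); in:-
At end of tick 5: ['-', 'P4', 'P3', 'P2']

Answer: - P4 P3 P2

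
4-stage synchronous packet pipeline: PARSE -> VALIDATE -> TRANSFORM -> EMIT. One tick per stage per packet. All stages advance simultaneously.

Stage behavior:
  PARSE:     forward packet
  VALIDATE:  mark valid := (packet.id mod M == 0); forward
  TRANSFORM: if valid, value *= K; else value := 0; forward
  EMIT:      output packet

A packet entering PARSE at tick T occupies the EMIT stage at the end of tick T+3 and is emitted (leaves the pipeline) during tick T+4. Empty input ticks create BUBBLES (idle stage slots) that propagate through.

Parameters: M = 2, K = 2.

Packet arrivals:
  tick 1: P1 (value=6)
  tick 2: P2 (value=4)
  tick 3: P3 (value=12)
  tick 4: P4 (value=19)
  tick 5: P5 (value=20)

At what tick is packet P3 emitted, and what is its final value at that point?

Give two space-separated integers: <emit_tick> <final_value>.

Answer: 7 0

Derivation:
Tick 1: [PARSE:P1(v=6,ok=F), VALIDATE:-, TRANSFORM:-, EMIT:-] out:-; in:P1
Tick 2: [PARSE:P2(v=4,ok=F), VALIDATE:P1(v=6,ok=F), TRANSFORM:-, EMIT:-] out:-; in:P2
Tick 3: [PARSE:P3(v=12,ok=F), VALIDATE:P2(v=4,ok=T), TRANSFORM:P1(v=0,ok=F), EMIT:-] out:-; in:P3
Tick 4: [PARSE:P4(v=19,ok=F), VALIDATE:P3(v=12,ok=F), TRANSFORM:P2(v=8,ok=T), EMIT:P1(v=0,ok=F)] out:-; in:P4
Tick 5: [PARSE:P5(v=20,ok=F), VALIDATE:P4(v=19,ok=T), TRANSFORM:P3(v=0,ok=F), EMIT:P2(v=8,ok=T)] out:P1(v=0); in:P5
Tick 6: [PARSE:-, VALIDATE:P5(v=20,ok=F), TRANSFORM:P4(v=38,ok=T), EMIT:P3(v=0,ok=F)] out:P2(v=8); in:-
Tick 7: [PARSE:-, VALIDATE:-, TRANSFORM:P5(v=0,ok=F), EMIT:P4(v=38,ok=T)] out:P3(v=0); in:-
Tick 8: [PARSE:-, VALIDATE:-, TRANSFORM:-, EMIT:P5(v=0,ok=F)] out:P4(v=38); in:-
Tick 9: [PARSE:-, VALIDATE:-, TRANSFORM:-, EMIT:-] out:P5(v=0); in:-
P3: arrives tick 3, valid=False (id=3, id%2=1), emit tick 7, final value 0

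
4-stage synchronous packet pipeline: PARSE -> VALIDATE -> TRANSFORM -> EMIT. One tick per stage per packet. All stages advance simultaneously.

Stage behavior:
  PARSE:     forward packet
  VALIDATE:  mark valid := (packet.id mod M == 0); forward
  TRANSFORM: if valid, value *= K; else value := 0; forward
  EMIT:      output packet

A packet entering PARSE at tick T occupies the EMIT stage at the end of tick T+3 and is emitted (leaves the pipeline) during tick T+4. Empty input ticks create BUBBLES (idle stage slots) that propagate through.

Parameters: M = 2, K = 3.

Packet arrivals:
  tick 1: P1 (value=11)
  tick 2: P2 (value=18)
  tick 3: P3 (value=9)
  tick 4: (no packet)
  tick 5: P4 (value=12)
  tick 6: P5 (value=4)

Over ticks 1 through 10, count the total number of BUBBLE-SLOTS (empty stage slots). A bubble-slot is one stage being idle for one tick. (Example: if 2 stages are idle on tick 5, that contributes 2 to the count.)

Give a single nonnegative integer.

Answer: 20

Derivation:
Tick 1: [PARSE:P1(v=11,ok=F), VALIDATE:-, TRANSFORM:-, EMIT:-] out:-; bubbles=3
Tick 2: [PARSE:P2(v=18,ok=F), VALIDATE:P1(v=11,ok=F), TRANSFORM:-, EMIT:-] out:-; bubbles=2
Tick 3: [PARSE:P3(v=9,ok=F), VALIDATE:P2(v=18,ok=T), TRANSFORM:P1(v=0,ok=F), EMIT:-] out:-; bubbles=1
Tick 4: [PARSE:-, VALIDATE:P3(v=9,ok=F), TRANSFORM:P2(v=54,ok=T), EMIT:P1(v=0,ok=F)] out:-; bubbles=1
Tick 5: [PARSE:P4(v=12,ok=F), VALIDATE:-, TRANSFORM:P3(v=0,ok=F), EMIT:P2(v=54,ok=T)] out:P1(v=0); bubbles=1
Tick 6: [PARSE:P5(v=4,ok=F), VALIDATE:P4(v=12,ok=T), TRANSFORM:-, EMIT:P3(v=0,ok=F)] out:P2(v=54); bubbles=1
Tick 7: [PARSE:-, VALIDATE:P5(v=4,ok=F), TRANSFORM:P4(v=36,ok=T), EMIT:-] out:P3(v=0); bubbles=2
Tick 8: [PARSE:-, VALIDATE:-, TRANSFORM:P5(v=0,ok=F), EMIT:P4(v=36,ok=T)] out:-; bubbles=2
Tick 9: [PARSE:-, VALIDATE:-, TRANSFORM:-, EMIT:P5(v=0,ok=F)] out:P4(v=36); bubbles=3
Tick 10: [PARSE:-, VALIDATE:-, TRANSFORM:-, EMIT:-] out:P5(v=0); bubbles=4
Total bubble-slots: 20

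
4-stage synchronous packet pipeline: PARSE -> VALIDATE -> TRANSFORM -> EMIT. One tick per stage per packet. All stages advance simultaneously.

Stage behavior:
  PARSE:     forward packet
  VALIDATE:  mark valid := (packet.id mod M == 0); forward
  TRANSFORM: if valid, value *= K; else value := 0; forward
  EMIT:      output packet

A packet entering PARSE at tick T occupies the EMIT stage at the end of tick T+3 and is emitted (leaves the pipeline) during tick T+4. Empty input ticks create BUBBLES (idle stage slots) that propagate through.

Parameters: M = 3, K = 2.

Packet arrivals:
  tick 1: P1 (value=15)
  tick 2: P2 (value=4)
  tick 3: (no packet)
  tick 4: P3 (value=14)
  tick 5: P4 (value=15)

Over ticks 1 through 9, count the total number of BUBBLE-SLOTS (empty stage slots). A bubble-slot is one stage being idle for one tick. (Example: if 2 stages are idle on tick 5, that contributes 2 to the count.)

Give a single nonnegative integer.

Tick 1: [PARSE:P1(v=15,ok=F), VALIDATE:-, TRANSFORM:-, EMIT:-] out:-; bubbles=3
Tick 2: [PARSE:P2(v=4,ok=F), VALIDATE:P1(v=15,ok=F), TRANSFORM:-, EMIT:-] out:-; bubbles=2
Tick 3: [PARSE:-, VALIDATE:P2(v=4,ok=F), TRANSFORM:P1(v=0,ok=F), EMIT:-] out:-; bubbles=2
Tick 4: [PARSE:P3(v=14,ok=F), VALIDATE:-, TRANSFORM:P2(v=0,ok=F), EMIT:P1(v=0,ok=F)] out:-; bubbles=1
Tick 5: [PARSE:P4(v=15,ok=F), VALIDATE:P3(v=14,ok=T), TRANSFORM:-, EMIT:P2(v=0,ok=F)] out:P1(v=0); bubbles=1
Tick 6: [PARSE:-, VALIDATE:P4(v=15,ok=F), TRANSFORM:P3(v=28,ok=T), EMIT:-] out:P2(v=0); bubbles=2
Tick 7: [PARSE:-, VALIDATE:-, TRANSFORM:P4(v=0,ok=F), EMIT:P3(v=28,ok=T)] out:-; bubbles=2
Tick 8: [PARSE:-, VALIDATE:-, TRANSFORM:-, EMIT:P4(v=0,ok=F)] out:P3(v=28); bubbles=3
Tick 9: [PARSE:-, VALIDATE:-, TRANSFORM:-, EMIT:-] out:P4(v=0); bubbles=4
Total bubble-slots: 20

Answer: 20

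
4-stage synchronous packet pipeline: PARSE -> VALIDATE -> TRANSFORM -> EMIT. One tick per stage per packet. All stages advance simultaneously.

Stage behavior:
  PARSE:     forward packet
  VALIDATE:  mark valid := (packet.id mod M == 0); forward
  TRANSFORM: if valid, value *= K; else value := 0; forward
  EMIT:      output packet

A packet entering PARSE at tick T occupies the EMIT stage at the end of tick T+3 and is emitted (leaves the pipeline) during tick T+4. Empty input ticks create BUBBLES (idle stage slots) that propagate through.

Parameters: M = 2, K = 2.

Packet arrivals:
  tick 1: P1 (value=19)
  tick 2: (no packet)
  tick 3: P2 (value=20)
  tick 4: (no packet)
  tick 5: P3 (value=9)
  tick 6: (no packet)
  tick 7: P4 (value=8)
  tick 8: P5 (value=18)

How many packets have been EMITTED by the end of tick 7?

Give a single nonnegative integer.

Answer: 2

Derivation:
Tick 1: [PARSE:P1(v=19,ok=F), VALIDATE:-, TRANSFORM:-, EMIT:-] out:-; in:P1
Tick 2: [PARSE:-, VALIDATE:P1(v=19,ok=F), TRANSFORM:-, EMIT:-] out:-; in:-
Tick 3: [PARSE:P2(v=20,ok=F), VALIDATE:-, TRANSFORM:P1(v=0,ok=F), EMIT:-] out:-; in:P2
Tick 4: [PARSE:-, VALIDATE:P2(v=20,ok=T), TRANSFORM:-, EMIT:P1(v=0,ok=F)] out:-; in:-
Tick 5: [PARSE:P3(v=9,ok=F), VALIDATE:-, TRANSFORM:P2(v=40,ok=T), EMIT:-] out:P1(v=0); in:P3
Tick 6: [PARSE:-, VALIDATE:P3(v=9,ok=F), TRANSFORM:-, EMIT:P2(v=40,ok=T)] out:-; in:-
Tick 7: [PARSE:P4(v=8,ok=F), VALIDATE:-, TRANSFORM:P3(v=0,ok=F), EMIT:-] out:P2(v=40); in:P4
Emitted by tick 7: ['P1', 'P2']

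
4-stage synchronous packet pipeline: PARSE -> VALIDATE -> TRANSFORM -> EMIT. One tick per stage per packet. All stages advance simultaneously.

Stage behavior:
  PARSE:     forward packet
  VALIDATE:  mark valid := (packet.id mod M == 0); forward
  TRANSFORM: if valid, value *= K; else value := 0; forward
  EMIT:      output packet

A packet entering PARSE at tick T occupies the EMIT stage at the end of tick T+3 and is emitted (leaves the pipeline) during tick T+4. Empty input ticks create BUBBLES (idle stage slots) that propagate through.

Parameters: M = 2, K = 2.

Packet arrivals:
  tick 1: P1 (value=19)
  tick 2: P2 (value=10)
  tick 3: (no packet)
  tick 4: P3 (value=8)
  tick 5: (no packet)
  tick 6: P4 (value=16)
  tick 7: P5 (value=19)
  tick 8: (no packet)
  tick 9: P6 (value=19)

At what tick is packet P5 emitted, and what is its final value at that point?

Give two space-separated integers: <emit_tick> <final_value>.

Answer: 11 0

Derivation:
Tick 1: [PARSE:P1(v=19,ok=F), VALIDATE:-, TRANSFORM:-, EMIT:-] out:-; in:P1
Tick 2: [PARSE:P2(v=10,ok=F), VALIDATE:P1(v=19,ok=F), TRANSFORM:-, EMIT:-] out:-; in:P2
Tick 3: [PARSE:-, VALIDATE:P2(v=10,ok=T), TRANSFORM:P1(v=0,ok=F), EMIT:-] out:-; in:-
Tick 4: [PARSE:P3(v=8,ok=F), VALIDATE:-, TRANSFORM:P2(v=20,ok=T), EMIT:P1(v=0,ok=F)] out:-; in:P3
Tick 5: [PARSE:-, VALIDATE:P3(v=8,ok=F), TRANSFORM:-, EMIT:P2(v=20,ok=T)] out:P1(v=0); in:-
Tick 6: [PARSE:P4(v=16,ok=F), VALIDATE:-, TRANSFORM:P3(v=0,ok=F), EMIT:-] out:P2(v=20); in:P4
Tick 7: [PARSE:P5(v=19,ok=F), VALIDATE:P4(v=16,ok=T), TRANSFORM:-, EMIT:P3(v=0,ok=F)] out:-; in:P5
Tick 8: [PARSE:-, VALIDATE:P5(v=19,ok=F), TRANSFORM:P4(v=32,ok=T), EMIT:-] out:P3(v=0); in:-
Tick 9: [PARSE:P6(v=19,ok=F), VALIDATE:-, TRANSFORM:P5(v=0,ok=F), EMIT:P4(v=32,ok=T)] out:-; in:P6
Tick 10: [PARSE:-, VALIDATE:P6(v=19,ok=T), TRANSFORM:-, EMIT:P5(v=0,ok=F)] out:P4(v=32); in:-
Tick 11: [PARSE:-, VALIDATE:-, TRANSFORM:P6(v=38,ok=T), EMIT:-] out:P5(v=0); in:-
Tick 12: [PARSE:-, VALIDATE:-, TRANSFORM:-, EMIT:P6(v=38,ok=T)] out:-; in:-
Tick 13: [PARSE:-, VALIDATE:-, TRANSFORM:-, EMIT:-] out:P6(v=38); in:-
P5: arrives tick 7, valid=False (id=5, id%2=1), emit tick 11, final value 0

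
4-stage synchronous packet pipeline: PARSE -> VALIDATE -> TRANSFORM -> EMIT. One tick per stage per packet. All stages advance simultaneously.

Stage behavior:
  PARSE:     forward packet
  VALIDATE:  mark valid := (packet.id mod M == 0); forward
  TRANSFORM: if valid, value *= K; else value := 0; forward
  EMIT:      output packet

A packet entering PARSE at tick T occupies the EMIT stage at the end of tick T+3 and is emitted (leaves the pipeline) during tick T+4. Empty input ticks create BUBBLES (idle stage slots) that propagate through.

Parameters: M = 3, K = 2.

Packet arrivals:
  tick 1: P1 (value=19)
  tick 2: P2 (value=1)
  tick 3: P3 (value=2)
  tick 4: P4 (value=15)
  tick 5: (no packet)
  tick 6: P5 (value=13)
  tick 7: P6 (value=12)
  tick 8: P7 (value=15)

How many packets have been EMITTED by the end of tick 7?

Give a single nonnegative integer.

Answer: 3

Derivation:
Tick 1: [PARSE:P1(v=19,ok=F), VALIDATE:-, TRANSFORM:-, EMIT:-] out:-; in:P1
Tick 2: [PARSE:P2(v=1,ok=F), VALIDATE:P1(v=19,ok=F), TRANSFORM:-, EMIT:-] out:-; in:P2
Tick 3: [PARSE:P3(v=2,ok=F), VALIDATE:P2(v=1,ok=F), TRANSFORM:P1(v=0,ok=F), EMIT:-] out:-; in:P3
Tick 4: [PARSE:P4(v=15,ok=F), VALIDATE:P3(v=2,ok=T), TRANSFORM:P2(v=0,ok=F), EMIT:P1(v=0,ok=F)] out:-; in:P4
Tick 5: [PARSE:-, VALIDATE:P4(v=15,ok=F), TRANSFORM:P3(v=4,ok=T), EMIT:P2(v=0,ok=F)] out:P1(v=0); in:-
Tick 6: [PARSE:P5(v=13,ok=F), VALIDATE:-, TRANSFORM:P4(v=0,ok=F), EMIT:P3(v=4,ok=T)] out:P2(v=0); in:P5
Tick 7: [PARSE:P6(v=12,ok=F), VALIDATE:P5(v=13,ok=F), TRANSFORM:-, EMIT:P4(v=0,ok=F)] out:P3(v=4); in:P6
Emitted by tick 7: ['P1', 'P2', 'P3']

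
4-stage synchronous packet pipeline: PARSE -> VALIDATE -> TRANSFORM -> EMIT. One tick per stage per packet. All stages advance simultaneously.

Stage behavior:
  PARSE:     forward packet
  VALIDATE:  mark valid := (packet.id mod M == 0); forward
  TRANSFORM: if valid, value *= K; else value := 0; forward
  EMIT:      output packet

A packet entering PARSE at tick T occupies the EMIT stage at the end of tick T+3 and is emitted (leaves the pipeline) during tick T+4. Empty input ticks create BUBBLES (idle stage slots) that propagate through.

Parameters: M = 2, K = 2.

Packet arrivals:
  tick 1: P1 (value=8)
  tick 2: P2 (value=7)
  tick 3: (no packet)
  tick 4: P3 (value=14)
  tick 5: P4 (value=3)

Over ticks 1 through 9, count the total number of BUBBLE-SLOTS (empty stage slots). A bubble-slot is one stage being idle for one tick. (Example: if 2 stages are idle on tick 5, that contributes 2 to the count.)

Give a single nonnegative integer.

Answer: 20

Derivation:
Tick 1: [PARSE:P1(v=8,ok=F), VALIDATE:-, TRANSFORM:-, EMIT:-] out:-; bubbles=3
Tick 2: [PARSE:P2(v=7,ok=F), VALIDATE:P1(v=8,ok=F), TRANSFORM:-, EMIT:-] out:-; bubbles=2
Tick 3: [PARSE:-, VALIDATE:P2(v=7,ok=T), TRANSFORM:P1(v=0,ok=F), EMIT:-] out:-; bubbles=2
Tick 4: [PARSE:P3(v=14,ok=F), VALIDATE:-, TRANSFORM:P2(v=14,ok=T), EMIT:P1(v=0,ok=F)] out:-; bubbles=1
Tick 5: [PARSE:P4(v=3,ok=F), VALIDATE:P3(v=14,ok=F), TRANSFORM:-, EMIT:P2(v=14,ok=T)] out:P1(v=0); bubbles=1
Tick 6: [PARSE:-, VALIDATE:P4(v=3,ok=T), TRANSFORM:P3(v=0,ok=F), EMIT:-] out:P2(v=14); bubbles=2
Tick 7: [PARSE:-, VALIDATE:-, TRANSFORM:P4(v=6,ok=T), EMIT:P3(v=0,ok=F)] out:-; bubbles=2
Tick 8: [PARSE:-, VALIDATE:-, TRANSFORM:-, EMIT:P4(v=6,ok=T)] out:P3(v=0); bubbles=3
Tick 9: [PARSE:-, VALIDATE:-, TRANSFORM:-, EMIT:-] out:P4(v=6); bubbles=4
Total bubble-slots: 20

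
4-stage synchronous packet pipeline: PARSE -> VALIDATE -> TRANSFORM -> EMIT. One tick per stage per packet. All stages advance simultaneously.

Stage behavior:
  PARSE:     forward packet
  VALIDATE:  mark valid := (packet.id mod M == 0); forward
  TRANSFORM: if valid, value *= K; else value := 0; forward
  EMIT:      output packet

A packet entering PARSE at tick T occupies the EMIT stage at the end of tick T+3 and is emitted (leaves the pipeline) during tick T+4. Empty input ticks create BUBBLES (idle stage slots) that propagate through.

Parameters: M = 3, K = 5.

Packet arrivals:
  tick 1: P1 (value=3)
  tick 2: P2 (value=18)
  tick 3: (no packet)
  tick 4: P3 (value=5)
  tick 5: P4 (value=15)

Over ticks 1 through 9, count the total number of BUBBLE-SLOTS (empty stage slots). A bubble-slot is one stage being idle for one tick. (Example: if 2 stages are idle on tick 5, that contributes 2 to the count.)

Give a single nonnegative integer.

Answer: 20

Derivation:
Tick 1: [PARSE:P1(v=3,ok=F), VALIDATE:-, TRANSFORM:-, EMIT:-] out:-; bubbles=3
Tick 2: [PARSE:P2(v=18,ok=F), VALIDATE:P1(v=3,ok=F), TRANSFORM:-, EMIT:-] out:-; bubbles=2
Tick 3: [PARSE:-, VALIDATE:P2(v=18,ok=F), TRANSFORM:P1(v=0,ok=F), EMIT:-] out:-; bubbles=2
Tick 4: [PARSE:P3(v=5,ok=F), VALIDATE:-, TRANSFORM:P2(v=0,ok=F), EMIT:P1(v=0,ok=F)] out:-; bubbles=1
Tick 5: [PARSE:P4(v=15,ok=F), VALIDATE:P3(v=5,ok=T), TRANSFORM:-, EMIT:P2(v=0,ok=F)] out:P1(v=0); bubbles=1
Tick 6: [PARSE:-, VALIDATE:P4(v=15,ok=F), TRANSFORM:P3(v=25,ok=T), EMIT:-] out:P2(v=0); bubbles=2
Tick 7: [PARSE:-, VALIDATE:-, TRANSFORM:P4(v=0,ok=F), EMIT:P3(v=25,ok=T)] out:-; bubbles=2
Tick 8: [PARSE:-, VALIDATE:-, TRANSFORM:-, EMIT:P4(v=0,ok=F)] out:P3(v=25); bubbles=3
Tick 9: [PARSE:-, VALIDATE:-, TRANSFORM:-, EMIT:-] out:P4(v=0); bubbles=4
Total bubble-slots: 20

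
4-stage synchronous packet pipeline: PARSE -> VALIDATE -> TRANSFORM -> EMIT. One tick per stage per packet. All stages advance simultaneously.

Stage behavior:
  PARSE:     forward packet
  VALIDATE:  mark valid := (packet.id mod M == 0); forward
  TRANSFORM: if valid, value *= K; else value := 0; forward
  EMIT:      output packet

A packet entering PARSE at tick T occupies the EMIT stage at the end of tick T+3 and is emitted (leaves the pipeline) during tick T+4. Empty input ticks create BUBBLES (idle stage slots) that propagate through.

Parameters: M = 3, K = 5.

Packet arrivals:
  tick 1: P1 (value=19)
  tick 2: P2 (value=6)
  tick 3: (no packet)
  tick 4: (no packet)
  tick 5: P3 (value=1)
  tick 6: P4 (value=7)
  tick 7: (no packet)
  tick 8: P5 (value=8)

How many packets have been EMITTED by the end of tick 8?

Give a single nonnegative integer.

Answer: 2

Derivation:
Tick 1: [PARSE:P1(v=19,ok=F), VALIDATE:-, TRANSFORM:-, EMIT:-] out:-; in:P1
Tick 2: [PARSE:P2(v=6,ok=F), VALIDATE:P1(v=19,ok=F), TRANSFORM:-, EMIT:-] out:-; in:P2
Tick 3: [PARSE:-, VALIDATE:P2(v=6,ok=F), TRANSFORM:P1(v=0,ok=F), EMIT:-] out:-; in:-
Tick 4: [PARSE:-, VALIDATE:-, TRANSFORM:P2(v=0,ok=F), EMIT:P1(v=0,ok=F)] out:-; in:-
Tick 5: [PARSE:P3(v=1,ok=F), VALIDATE:-, TRANSFORM:-, EMIT:P2(v=0,ok=F)] out:P1(v=0); in:P3
Tick 6: [PARSE:P4(v=7,ok=F), VALIDATE:P3(v=1,ok=T), TRANSFORM:-, EMIT:-] out:P2(v=0); in:P4
Tick 7: [PARSE:-, VALIDATE:P4(v=7,ok=F), TRANSFORM:P3(v=5,ok=T), EMIT:-] out:-; in:-
Tick 8: [PARSE:P5(v=8,ok=F), VALIDATE:-, TRANSFORM:P4(v=0,ok=F), EMIT:P3(v=5,ok=T)] out:-; in:P5
Emitted by tick 8: ['P1', 'P2']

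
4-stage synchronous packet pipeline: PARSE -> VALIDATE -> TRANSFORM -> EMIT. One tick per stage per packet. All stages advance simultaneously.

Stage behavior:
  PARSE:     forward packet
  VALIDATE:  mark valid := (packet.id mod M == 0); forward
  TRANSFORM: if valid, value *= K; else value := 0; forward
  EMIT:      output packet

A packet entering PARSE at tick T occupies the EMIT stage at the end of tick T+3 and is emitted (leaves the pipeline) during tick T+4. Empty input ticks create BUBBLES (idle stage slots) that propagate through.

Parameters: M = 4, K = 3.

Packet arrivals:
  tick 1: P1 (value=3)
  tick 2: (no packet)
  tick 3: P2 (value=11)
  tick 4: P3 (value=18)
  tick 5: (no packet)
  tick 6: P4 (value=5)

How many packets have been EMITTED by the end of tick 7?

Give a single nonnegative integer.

Tick 1: [PARSE:P1(v=3,ok=F), VALIDATE:-, TRANSFORM:-, EMIT:-] out:-; in:P1
Tick 2: [PARSE:-, VALIDATE:P1(v=3,ok=F), TRANSFORM:-, EMIT:-] out:-; in:-
Tick 3: [PARSE:P2(v=11,ok=F), VALIDATE:-, TRANSFORM:P1(v=0,ok=F), EMIT:-] out:-; in:P2
Tick 4: [PARSE:P3(v=18,ok=F), VALIDATE:P2(v=11,ok=F), TRANSFORM:-, EMIT:P1(v=0,ok=F)] out:-; in:P3
Tick 5: [PARSE:-, VALIDATE:P3(v=18,ok=F), TRANSFORM:P2(v=0,ok=F), EMIT:-] out:P1(v=0); in:-
Tick 6: [PARSE:P4(v=5,ok=F), VALIDATE:-, TRANSFORM:P3(v=0,ok=F), EMIT:P2(v=0,ok=F)] out:-; in:P4
Tick 7: [PARSE:-, VALIDATE:P4(v=5,ok=T), TRANSFORM:-, EMIT:P3(v=0,ok=F)] out:P2(v=0); in:-
Emitted by tick 7: ['P1', 'P2']

Answer: 2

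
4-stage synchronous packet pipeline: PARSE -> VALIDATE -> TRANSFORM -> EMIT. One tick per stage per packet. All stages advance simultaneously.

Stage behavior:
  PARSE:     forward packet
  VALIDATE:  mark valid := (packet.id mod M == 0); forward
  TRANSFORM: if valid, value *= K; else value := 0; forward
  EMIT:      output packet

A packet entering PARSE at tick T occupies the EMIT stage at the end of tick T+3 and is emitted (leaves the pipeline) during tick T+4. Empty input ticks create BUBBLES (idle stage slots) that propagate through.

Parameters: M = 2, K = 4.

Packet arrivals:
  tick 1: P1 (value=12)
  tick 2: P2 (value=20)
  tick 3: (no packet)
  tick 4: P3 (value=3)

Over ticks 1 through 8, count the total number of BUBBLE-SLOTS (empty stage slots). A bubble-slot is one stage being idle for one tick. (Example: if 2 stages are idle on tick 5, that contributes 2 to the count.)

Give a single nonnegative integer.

Answer: 20

Derivation:
Tick 1: [PARSE:P1(v=12,ok=F), VALIDATE:-, TRANSFORM:-, EMIT:-] out:-; bubbles=3
Tick 2: [PARSE:P2(v=20,ok=F), VALIDATE:P1(v=12,ok=F), TRANSFORM:-, EMIT:-] out:-; bubbles=2
Tick 3: [PARSE:-, VALIDATE:P2(v=20,ok=T), TRANSFORM:P1(v=0,ok=F), EMIT:-] out:-; bubbles=2
Tick 4: [PARSE:P3(v=3,ok=F), VALIDATE:-, TRANSFORM:P2(v=80,ok=T), EMIT:P1(v=0,ok=F)] out:-; bubbles=1
Tick 5: [PARSE:-, VALIDATE:P3(v=3,ok=F), TRANSFORM:-, EMIT:P2(v=80,ok=T)] out:P1(v=0); bubbles=2
Tick 6: [PARSE:-, VALIDATE:-, TRANSFORM:P3(v=0,ok=F), EMIT:-] out:P2(v=80); bubbles=3
Tick 7: [PARSE:-, VALIDATE:-, TRANSFORM:-, EMIT:P3(v=0,ok=F)] out:-; bubbles=3
Tick 8: [PARSE:-, VALIDATE:-, TRANSFORM:-, EMIT:-] out:P3(v=0); bubbles=4
Total bubble-slots: 20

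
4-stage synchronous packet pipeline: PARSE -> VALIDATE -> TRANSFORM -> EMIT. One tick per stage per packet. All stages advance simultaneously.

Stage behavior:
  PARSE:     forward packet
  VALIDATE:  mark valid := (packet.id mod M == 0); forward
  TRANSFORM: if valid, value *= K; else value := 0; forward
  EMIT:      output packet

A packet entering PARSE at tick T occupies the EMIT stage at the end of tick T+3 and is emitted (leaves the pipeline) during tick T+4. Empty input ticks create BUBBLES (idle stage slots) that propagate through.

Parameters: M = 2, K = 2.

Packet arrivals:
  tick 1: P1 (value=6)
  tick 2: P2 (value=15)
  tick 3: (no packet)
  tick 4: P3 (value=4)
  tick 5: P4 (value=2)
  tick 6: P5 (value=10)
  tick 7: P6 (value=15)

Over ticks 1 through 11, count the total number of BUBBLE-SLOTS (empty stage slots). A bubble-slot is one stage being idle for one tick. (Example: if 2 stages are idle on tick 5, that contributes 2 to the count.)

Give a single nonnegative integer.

Answer: 20

Derivation:
Tick 1: [PARSE:P1(v=6,ok=F), VALIDATE:-, TRANSFORM:-, EMIT:-] out:-; bubbles=3
Tick 2: [PARSE:P2(v=15,ok=F), VALIDATE:P1(v=6,ok=F), TRANSFORM:-, EMIT:-] out:-; bubbles=2
Tick 3: [PARSE:-, VALIDATE:P2(v=15,ok=T), TRANSFORM:P1(v=0,ok=F), EMIT:-] out:-; bubbles=2
Tick 4: [PARSE:P3(v=4,ok=F), VALIDATE:-, TRANSFORM:P2(v=30,ok=T), EMIT:P1(v=0,ok=F)] out:-; bubbles=1
Tick 5: [PARSE:P4(v=2,ok=F), VALIDATE:P3(v=4,ok=F), TRANSFORM:-, EMIT:P2(v=30,ok=T)] out:P1(v=0); bubbles=1
Tick 6: [PARSE:P5(v=10,ok=F), VALIDATE:P4(v=2,ok=T), TRANSFORM:P3(v=0,ok=F), EMIT:-] out:P2(v=30); bubbles=1
Tick 7: [PARSE:P6(v=15,ok=F), VALIDATE:P5(v=10,ok=F), TRANSFORM:P4(v=4,ok=T), EMIT:P3(v=0,ok=F)] out:-; bubbles=0
Tick 8: [PARSE:-, VALIDATE:P6(v=15,ok=T), TRANSFORM:P5(v=0,ok=F), EMIT:P4(v=4,ok=T)] out:P3(v=0); bubbles=1
Tick 9: [PARSE:-, VALIDATE:-, TRANSFORM:P6(v=30,ok=T), EMIT:P5(v=0,ok=F)] out:P4(v=4); bubbles=2
Tick 10: [PARSE:-, VALIDATE:-, TRANSFORM:-, EMIT:P6(v=30,ok=T)] out:P5(v=0); bubbles=3
Tick 11: [PARSE:-, VALIDATE:-, TRANSFORM:-, EMIT:-] out:P6(v=30); bubbles=4
Total bubble-slots: 20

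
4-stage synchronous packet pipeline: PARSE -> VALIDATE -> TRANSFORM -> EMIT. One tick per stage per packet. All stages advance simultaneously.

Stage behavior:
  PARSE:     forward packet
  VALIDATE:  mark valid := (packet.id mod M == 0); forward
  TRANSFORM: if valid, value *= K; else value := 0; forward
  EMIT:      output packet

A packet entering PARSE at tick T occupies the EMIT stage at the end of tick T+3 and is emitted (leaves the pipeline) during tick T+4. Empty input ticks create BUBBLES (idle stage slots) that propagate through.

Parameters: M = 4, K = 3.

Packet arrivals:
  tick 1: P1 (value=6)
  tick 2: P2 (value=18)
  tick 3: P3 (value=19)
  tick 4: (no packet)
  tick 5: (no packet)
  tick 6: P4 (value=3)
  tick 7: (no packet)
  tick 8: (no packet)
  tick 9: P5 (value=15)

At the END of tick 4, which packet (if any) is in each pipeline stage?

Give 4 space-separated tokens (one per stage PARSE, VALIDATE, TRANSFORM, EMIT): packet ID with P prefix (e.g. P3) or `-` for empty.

Answer: - P3 P2 P1

Derivation:
Tick 1: [PARSE:P1(v=6,ok=F), VALIDATE:-, TRANSFORM:-, EMIT:-] out:-; in:P1
Tick 2: [PARSE:P2(v=18,ok=F), VALIDATE:P1(v=6,ok=F), TRANSFORM:-, EMIT:-] out:-; in:P2
Tick 3: [PARSE:P3(v=19,ok=F), VALIDATE:P2(v=18,ok=F), TRANSFORM:P1(v=0,ok=F), EMIT:-] out:-; in:P3
Tick 4: [PARSE:-, VALIDATE:P3(v=19,ok=F), TRANSFORM:P2(v=0,ok=F), EMIT:P1(v=0,ok=F)] out:-; in:-
At end of tick 4: ['-', 'P3', 'P2', 'P1']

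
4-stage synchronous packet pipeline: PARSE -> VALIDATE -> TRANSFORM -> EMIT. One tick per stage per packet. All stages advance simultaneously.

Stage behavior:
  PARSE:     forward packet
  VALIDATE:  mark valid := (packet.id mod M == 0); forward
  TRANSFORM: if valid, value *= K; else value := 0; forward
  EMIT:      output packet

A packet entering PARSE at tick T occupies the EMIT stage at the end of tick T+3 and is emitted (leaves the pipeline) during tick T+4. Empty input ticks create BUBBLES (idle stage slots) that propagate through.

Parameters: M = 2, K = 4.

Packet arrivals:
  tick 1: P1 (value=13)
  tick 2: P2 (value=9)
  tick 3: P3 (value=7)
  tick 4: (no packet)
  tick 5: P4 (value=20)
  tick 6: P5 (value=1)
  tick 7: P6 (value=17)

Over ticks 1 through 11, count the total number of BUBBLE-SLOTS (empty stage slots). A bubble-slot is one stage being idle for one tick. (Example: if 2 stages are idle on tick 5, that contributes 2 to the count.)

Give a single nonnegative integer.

Answer: 20

Derivation:
Tick 1: [PARSE:P1(v=13,ok=F), VALIDATE:-, TRANSFORM:-, EMIT:-] out:-; bubbles=3
Tick 2: [PARSE:P2(v=9,ok=F), VALIDATE:P1(v=13,ok=F), TRANSFORM:-, EMIT:-] out:-; bubbles=2
Tick 3: [PARSE:P3(v=7,ok=F), VALIDATE:P2(v=9,ok=T), TRANSFORM:P1(v=0,ok=F), EMIT:-] out:-; bubbles=1
Tick 4: [PARSE:-, VALIDATE:P3(v=7,ok=F), TRANSFORM:P2(v=36,ok=T), EMIT:P1(v=0,ok=F)] out:-; bubbles=1
Tick 5: [PARSE:P4(v=20,ok=F), VALIDATE:-, TRANSFORM:P3(v=0,ok=F), EMIT:P2(v=36,ok=T)] out:P1(v=0); bubbles=1
Tick 6: [PARSE:P5(v=1,ok=F), VALIDATE:P4(v=20,ok=T), TRANSFORM:-, EMIT:P3(v=0,ok=F)] out:P2(v=36); bubbles=1
Tick 7: [PARSE:P6(v=17,ok=F), VALIDATE:P5(v=1,ok=F), TRANSFORM:P4(v=80,ok=T), EMIT:-] out:P3(v=0); bubbles=1
Tick 8: [PARSE:-, VALIDATE:P6(v=17,ok=T), TRANSFORM:P5(v=0,ok=F), EMIT:P4(v=80,ok=T)] out:-; bubbles=1
Tick 9: [PARSE:-, VALIDATE:-, TRANSFORM:P6(v=68,ok=T), EMIT:P5(v=0,ok=F)] out:P4(v=80); bubbles=2
Tick 10: [PARSE:-, VALIDATE:-, TRANSFORM:-, EMIT:P6(v=68,ok=T)] out:P5(v=0); bubbles=3
Tick 11: [PARSE:-, VALIDATE:-, TRANSFORM:-, EMIT:-] out:P6(v=68); bubbles=4
Total bubble-slots: 20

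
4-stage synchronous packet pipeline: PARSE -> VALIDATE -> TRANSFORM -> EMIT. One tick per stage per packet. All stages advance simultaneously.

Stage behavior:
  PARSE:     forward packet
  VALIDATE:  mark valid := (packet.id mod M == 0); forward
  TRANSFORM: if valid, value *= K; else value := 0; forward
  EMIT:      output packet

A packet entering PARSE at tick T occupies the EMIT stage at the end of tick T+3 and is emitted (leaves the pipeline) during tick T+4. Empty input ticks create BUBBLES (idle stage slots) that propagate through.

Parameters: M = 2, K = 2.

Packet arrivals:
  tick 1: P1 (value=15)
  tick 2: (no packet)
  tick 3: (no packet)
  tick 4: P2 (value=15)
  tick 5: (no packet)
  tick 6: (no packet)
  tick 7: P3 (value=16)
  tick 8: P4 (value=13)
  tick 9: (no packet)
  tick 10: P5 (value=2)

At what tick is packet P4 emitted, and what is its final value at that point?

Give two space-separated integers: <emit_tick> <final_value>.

Answer: 12 26

Derivation:
Tick 1: [PARSE:P1(v=15,ok=F), VALIDATE:-, TRANSFORM:-, EMIT:-] out:-; in:P1
Tick 2: [PARSE:-, VALIDATE:P1(v=15,ok=F), TRANSFORM:-, EMIT:-] out:-; in:-
Tick 3: [PARSE:-, VALIDATE:-, TRANSFORM:P1(v=0,ok=F), EMIT:-] out:-; in:-
Tick 4: [PARSE:P2(v=15,ok=F), VALIDATE:-, TRANSFORM:-, EMIT:P1(v=0,ok=F)] out:-; in:P2
Tick 5: [PARSE:-, VALIDATE:P2(v=15,ok=T), TRANSFORM:-, EMIT:-] out:P1(v=0); in:-
Tick 6: [PARSE:-, VALIDATE:-, TRANSFORM:P2(v=30,ok=T), EMIT:-] out:-; in:-
Tick 7: [PARSE:P3(v=16,ok=F), VALIDATE:-, TRANSFORM:-, EMIT:P2(v=30,ok=T)] out:-; in:P3
Tick 8: [PARSE:P4(v=13,ok=F), VALIDATE:P3(v=16,ok=F), TRANSFORM:-, EMIT:-] out:P2(v=30); in:P4
Tick 9: [PARSE:-, VALIDATE:P4(v=13,ok=T), TRANSFORM:P3(v=0,ok=F), EMIT:-] out:-; in:-
Tick 10: [PARSE:P5(v=2,ok=F), VALIDATE:-, TRANSFORM:P4(v=26,ok=T), EMIT:P3(v=0,ok=F)] out:-; in:P5
Tick 11: [PARSE:-, VALIDATE:P5(v=2,ok=F), TRANSFORM:-, EMIT:P4(v=26,ok=T)] out:P3(v=0); in:-
Tick 12: [PARSE:-, VALIDATE:-, TRANSFORM:P5(v=0,ok=F), EMIT:-] out:P4(v=26); in:-
Tick 13: [PARSE:-, VALIDATE:-, TRANSFORM:-, EMIT:P5(v=0,ok=F)] out:-; in:-
Tick 14: [PARSE:-, VALIDATE:-, TRANSFORM:-, EMIT:-] out:P5(v=0); in:-
P4: arrives tick 8, valid=True (id=4, id%2=0), emit tick 12, final value 26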